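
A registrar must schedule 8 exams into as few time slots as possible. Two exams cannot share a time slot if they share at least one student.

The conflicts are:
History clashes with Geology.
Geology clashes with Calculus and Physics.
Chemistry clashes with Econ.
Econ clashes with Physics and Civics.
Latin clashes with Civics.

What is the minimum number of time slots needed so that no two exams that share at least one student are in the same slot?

2

Geology and Calculus conflict, so at least 2 time slots are needed.
A valid assignment using 2 time slots: History=2, Geology=1, Chemistry=2, Econ=1, Latin=1, Calculus=2, Physics=2, Civics=2. Every pair that conflicts lands in different time slots.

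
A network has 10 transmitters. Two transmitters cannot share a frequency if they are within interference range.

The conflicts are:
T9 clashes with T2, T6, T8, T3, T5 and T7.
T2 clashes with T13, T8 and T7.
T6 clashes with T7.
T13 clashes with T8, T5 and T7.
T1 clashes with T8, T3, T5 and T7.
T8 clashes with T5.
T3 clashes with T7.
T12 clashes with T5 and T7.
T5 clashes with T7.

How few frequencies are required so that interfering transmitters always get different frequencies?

3

T2, T13, T7 all conflict with each other, so at least 3 frequencies are needed.
3 frequencies suffice: frequency 1 → {T8, T7}; frequency 2 → {T2, T6, T3, T5}; frequency 3 → {T9, T13, T1, T12}. No two conflicting transmitters share a frequency.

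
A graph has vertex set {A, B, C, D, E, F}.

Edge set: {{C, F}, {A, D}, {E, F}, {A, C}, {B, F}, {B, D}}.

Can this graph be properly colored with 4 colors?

Yes

The chromatic number is 3. The cycle D-B-F-C-A-D has odd length 5, so it cannot be 2-colored; at least 3 colors are needed.
3 colors suffice: color 1 → {A, F}; color 2 → {B, C, E}; color 3 → {D}.
Since 4 ≥ 3, a proper 4-coloring certainly exists.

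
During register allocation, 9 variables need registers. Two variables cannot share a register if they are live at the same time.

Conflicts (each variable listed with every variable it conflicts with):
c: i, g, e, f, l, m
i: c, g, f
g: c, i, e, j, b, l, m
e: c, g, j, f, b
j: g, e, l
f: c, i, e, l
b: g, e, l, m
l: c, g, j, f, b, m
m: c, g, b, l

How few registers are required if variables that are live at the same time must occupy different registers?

4

c, g, l, m pairwise conflict, so at least 4 registers are needed.
4 registers suffice: register 1 → {g, f}; register 2 → {i, e, l}; register 3 → {c, j, b}; register 4 → {m}. Every pair that conflicts lands in different registers.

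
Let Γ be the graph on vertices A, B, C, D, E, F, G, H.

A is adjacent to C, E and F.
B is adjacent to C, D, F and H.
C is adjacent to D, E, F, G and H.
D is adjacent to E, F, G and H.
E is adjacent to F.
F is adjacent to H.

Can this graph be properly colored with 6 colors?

The chromatic number is 5. B, C, D, F, H form a clique, so at least 5 colors are needed.
A valid assignment using 5 colors: A=3, B=4, C=1, D=3, E=4, F=2, G=2, H=5.
Since 6 ≥ 5, a proper 6-coloring certainly exists.

Yes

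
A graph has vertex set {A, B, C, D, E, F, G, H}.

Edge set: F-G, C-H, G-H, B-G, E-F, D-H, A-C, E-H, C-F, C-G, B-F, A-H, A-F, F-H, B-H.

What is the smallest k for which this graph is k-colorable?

4

C, F, G, H are mutually adjacent (a clique of size 4), so at least 4 colors are needed.
4 colors suffice: color red → {H}; color blue → {D, F}; color green → {B, C, E}; color yellow → {A, G}. Every edge joins two different colors.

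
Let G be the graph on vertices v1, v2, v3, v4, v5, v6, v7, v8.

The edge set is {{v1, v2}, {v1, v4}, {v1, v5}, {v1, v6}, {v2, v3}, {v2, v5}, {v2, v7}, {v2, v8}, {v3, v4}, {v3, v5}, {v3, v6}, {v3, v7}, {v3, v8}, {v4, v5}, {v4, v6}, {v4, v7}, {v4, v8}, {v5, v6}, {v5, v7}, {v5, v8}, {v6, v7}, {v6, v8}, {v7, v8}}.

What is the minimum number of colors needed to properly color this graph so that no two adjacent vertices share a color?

6

v3, v4, v5, v6, v7, v8 form a clique, so at least 6 colors are needed.
6 colors suffice: color 1 → {v5}; color 2 → {v1, v7}; color 3 → {v8}; color 4 → {v3}; color 5 → {v2, v6}; color 6 → {v4}. Each edge has distinct colors on its endpoints.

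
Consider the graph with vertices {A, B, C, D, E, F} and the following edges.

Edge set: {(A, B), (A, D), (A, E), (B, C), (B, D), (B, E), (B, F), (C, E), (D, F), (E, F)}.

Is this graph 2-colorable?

No

A, B, E are mutually adjacent, so at least 3 colors are needed.
So 2 colors are not enough.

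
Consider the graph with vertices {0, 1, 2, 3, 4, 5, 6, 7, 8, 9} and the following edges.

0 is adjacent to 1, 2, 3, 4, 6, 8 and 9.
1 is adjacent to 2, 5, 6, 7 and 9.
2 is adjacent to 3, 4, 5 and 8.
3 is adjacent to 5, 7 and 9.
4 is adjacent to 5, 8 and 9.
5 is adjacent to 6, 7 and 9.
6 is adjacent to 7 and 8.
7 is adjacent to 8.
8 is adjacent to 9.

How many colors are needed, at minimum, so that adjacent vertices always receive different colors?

1, 5, 6, 7 are pairwise adjacent (a clique of size 4), so at least 4 colors are needed.
One proper 4-coloring: 0=a, 1=b, 2=c, 3=b, 4=d, 5=a, 6=d, 7=c, 8=b, 9=c. Every edge joins two different colors.

4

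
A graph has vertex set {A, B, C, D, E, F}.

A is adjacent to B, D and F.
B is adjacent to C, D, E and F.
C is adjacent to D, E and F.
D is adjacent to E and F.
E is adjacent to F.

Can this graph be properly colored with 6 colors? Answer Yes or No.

Yes

The chromatic number is 5. B, C, D, E, F are pairwise adjacent (a clique of size 5), so at least 5 colors are needed.
5 colors suffice: color 1 → {B}; color 2 → {D}; color 3 → {F}; color 4 → {A, E}; color 5 → {C}.
Since 6 ≥ 5, a proper 6-coloring certainly exists.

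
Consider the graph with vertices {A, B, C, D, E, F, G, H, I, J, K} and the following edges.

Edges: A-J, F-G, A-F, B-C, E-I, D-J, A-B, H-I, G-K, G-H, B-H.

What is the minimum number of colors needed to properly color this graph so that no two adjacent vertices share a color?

3

The cycle H-G-F-A-B-H has odd length 5, so it cannot be 2-colored; at least 3 colors are needed.
3 colors suffice: color red → {A, C, D, E, H, K}; color blue → {B, G, I, J}; color green → {F}. Every edge joins two different colors.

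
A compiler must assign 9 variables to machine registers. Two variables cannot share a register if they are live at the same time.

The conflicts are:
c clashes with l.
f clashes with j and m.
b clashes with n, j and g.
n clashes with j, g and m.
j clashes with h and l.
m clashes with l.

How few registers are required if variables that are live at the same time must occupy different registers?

3

b, n, j pairwise conflict, so at least 3 registers are needed.
3 registers suffice: c=1, f=2, b=3, n=2, j=1, g=1, h=2, m=1, l=2. No two conflicting variables share a register.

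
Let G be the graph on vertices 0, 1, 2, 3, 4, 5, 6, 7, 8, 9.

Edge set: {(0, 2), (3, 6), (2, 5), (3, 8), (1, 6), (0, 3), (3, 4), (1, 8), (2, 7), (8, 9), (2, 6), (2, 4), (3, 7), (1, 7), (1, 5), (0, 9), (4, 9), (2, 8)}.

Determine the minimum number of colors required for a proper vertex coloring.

1 and 5 are adjacent, so at least 2 colors are needed.
2 colors suffice: color red → {1, 2, 3, 9}; color blue → {0, 4, 5, 6, 7, 8}. Every edge joins two different colors.

2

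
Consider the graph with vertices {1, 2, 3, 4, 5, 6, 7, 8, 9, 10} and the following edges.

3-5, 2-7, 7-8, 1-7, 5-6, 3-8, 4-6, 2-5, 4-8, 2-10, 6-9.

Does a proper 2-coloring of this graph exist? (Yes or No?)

No

The cycle 3-5-6-4-8-3 has odd length 5, so it cannot be 2-colored; at least 3 colors are needed.
So 2 colors are not enough.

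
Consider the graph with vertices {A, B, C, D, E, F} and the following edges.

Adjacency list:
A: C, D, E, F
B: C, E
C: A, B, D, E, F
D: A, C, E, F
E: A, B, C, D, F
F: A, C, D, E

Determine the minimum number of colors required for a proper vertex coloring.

A, C, D, E, F are pairwise adjacent (a clique of size 5), so at least 5 colors are needed.
5 colors suffice: color red → {C}; color blue → {E}; color green → {A, B}; color yellow → {D}; color purple → {F}. Each edge has distinct colors on its endpoints.

5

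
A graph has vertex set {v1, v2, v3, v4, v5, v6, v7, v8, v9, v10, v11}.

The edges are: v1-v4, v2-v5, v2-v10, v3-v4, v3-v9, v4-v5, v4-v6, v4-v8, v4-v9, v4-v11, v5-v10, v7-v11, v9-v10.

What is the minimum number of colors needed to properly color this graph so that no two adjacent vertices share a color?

3

v3, v4, v9 are mutually adjacent, so at least 3 colors are needed.
One proper 3-coloring: v1=blue, v2=green, v3=green, v4=red, v5=blue, v6=blue, v7=red, v8=blue, v9=blue, v10=red, v11=blue. Each edge has distinct colors on its endpoints.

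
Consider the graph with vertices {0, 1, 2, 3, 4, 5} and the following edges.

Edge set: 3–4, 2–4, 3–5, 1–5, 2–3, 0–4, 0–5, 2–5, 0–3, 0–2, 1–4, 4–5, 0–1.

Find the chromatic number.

0, 2, 3, 4, 5 are pairwise adjacent (a clique of size 5), so at least 5 colors are needed.
5 colors suffice: color red → {4}; color blue → {0}; color green → {5}; color yellow → {1, 2}; color purple → {3}. No two adjacent vertices share a color.

5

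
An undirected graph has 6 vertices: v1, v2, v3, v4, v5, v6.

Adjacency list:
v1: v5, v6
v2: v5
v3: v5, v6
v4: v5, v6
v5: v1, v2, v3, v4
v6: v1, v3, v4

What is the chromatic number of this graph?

2

v2 and v5 are adjacent, so at least 2 colors are needed.
One proper 2-coloring: v1=2, v2=2, v3=2, v4=2, v5=1, v6=1. No two adjacent vertices share a color.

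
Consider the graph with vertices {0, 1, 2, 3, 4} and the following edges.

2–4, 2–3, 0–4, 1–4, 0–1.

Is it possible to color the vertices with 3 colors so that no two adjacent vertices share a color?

The chromatic number is 3. 0, 1, 4 are mutually adjacent, so at least 3 colors are needed.
3 colors suffice: color a → {3, 4}; color b → {1, 2}; color c → {0}.
That is already a proper 3-coloring.

Yes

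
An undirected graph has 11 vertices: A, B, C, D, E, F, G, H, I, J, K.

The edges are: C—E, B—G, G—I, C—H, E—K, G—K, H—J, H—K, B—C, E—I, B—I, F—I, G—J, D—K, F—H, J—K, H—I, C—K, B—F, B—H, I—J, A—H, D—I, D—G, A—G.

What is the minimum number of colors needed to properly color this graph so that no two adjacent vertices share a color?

4

B, F, H, I form a clique, so at least 4 colors are needed.
4 colors suffice: color 1 → {A, I, K}; color 2 → {E, G, H}; color 3 → {B, D, J}; color 4 → {C, F}. Every edge joins two different colors.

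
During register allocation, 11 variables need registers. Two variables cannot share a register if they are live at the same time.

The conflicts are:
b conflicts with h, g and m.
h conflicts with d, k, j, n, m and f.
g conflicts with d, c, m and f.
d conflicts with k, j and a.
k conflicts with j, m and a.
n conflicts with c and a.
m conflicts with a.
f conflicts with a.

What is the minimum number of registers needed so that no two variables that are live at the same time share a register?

4

h, d, k, j all conflict with each other, so at least 4 registers are needed.
4 registers suffice: register 1 → {h, g, a}; register 2 → {b, k, n, f}; register 3 → {d, c, m}; register 4 → {j}. Every pair that conflicts lands in different registers.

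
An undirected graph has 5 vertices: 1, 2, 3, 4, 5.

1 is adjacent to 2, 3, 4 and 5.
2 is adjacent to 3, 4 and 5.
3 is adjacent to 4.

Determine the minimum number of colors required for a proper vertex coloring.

4

1, 2, 3, 4 are mutually adjacent (a clique of size 4), so at least 4 colors are needed.
One proper 4-coloring: 1=red, 2=blue, 3=green, 4=yellow, 5=green. Every edge joins two different colors.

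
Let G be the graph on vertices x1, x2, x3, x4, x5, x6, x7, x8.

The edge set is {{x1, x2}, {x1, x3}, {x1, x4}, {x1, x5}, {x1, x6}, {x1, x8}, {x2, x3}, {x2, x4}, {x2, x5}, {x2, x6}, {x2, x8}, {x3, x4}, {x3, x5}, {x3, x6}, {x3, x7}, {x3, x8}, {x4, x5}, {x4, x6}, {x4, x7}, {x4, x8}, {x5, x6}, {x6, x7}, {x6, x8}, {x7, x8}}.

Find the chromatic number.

x1, x2, x3, x4, x5, x6 form a clique, so at least 6 colors are needed.
A valid assignment using 6 colors: x1=5, x2=4, x3=2, x4=3, x5=6, x6=1, x7=4, x8=6. Every edge joins two different colors.

6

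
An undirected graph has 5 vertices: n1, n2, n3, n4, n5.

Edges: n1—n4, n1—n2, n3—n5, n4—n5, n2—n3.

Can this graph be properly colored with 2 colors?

The cycle n4-n1-n2-n3-n5-n4 has odd length 5, so it cannot be 2-colored; at least 3 colors are needed.
So 2 colors are not enough.

No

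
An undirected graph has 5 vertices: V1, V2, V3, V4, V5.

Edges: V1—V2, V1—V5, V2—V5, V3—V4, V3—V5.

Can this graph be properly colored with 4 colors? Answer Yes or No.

Yes

The chromatic number is 3. V1, V2, V5 are mutually adjacent, so at least 3 colors are needed.
3 colors suffice: color 1 → {V4, V5}; color 2 → {V1, V3}; color 3 → {V2}.
Since 4 ≥ 3, a proper 4-coloring certainly exists.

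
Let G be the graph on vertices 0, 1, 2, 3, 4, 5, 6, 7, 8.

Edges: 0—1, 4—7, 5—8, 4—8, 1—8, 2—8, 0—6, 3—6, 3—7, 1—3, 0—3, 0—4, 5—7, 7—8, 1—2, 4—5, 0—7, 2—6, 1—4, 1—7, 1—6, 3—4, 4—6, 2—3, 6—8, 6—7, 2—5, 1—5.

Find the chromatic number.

0, 1, 3, 4, 6, 7 are mutually adjacent (a clique of size 6), so at least 6 colors are needed.
6 colors suffice: color a → {1}; color b → {2, 4}; color c → {5, 6}; color d → {7}; color e → {3, 8}; color f → {0}. Each edge has distinct colors on its endpoints.

6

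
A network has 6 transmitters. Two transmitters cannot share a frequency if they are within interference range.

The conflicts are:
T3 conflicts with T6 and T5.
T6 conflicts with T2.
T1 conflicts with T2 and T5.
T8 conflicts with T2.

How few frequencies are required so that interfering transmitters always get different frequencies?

3

The cycle T6-T2-T1-T5-T3-T6 has odd length 5, so it cannot be 2-colored; at least 3 frequencies are needed.
Using 3 frequencies: T3=1, T6=2, T1=2, T8=2, T2=1, T5=3. No two conflicting transmitters share a frequency.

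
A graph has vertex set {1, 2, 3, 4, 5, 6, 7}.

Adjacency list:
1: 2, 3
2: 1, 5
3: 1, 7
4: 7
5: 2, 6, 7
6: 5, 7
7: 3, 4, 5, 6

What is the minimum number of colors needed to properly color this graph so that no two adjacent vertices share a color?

5, 6, 7 form a triangle, so at least 3 colors are needed.
One proper 3-coloring: 1=a, 2=c, 3=b, 4=b, 5=b, 6=c, 7=a. Each edge has distinct colors on its endpoints.

3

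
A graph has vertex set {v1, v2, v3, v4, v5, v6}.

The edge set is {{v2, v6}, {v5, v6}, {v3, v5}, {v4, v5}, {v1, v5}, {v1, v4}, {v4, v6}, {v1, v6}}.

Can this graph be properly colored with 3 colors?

No

v1, v4, v5, v6 are mutually adjacent (a clique of size 4), so at least 4 colors are needed.
So 3 colors are not enough.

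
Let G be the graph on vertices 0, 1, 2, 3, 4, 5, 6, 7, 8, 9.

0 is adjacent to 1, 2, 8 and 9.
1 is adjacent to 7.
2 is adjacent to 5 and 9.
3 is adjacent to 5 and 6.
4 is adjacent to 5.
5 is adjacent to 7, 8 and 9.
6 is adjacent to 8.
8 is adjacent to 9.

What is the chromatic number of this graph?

0, 2, 9 are mutually adjacent, so at least 3 colors are needed.
3 colors suffice: color red → {0, 5, 6}; color blue → {3, 4, 7, 9}; color green → {1, 2, 8}. Each edge has distinct colors on its endpoints.

3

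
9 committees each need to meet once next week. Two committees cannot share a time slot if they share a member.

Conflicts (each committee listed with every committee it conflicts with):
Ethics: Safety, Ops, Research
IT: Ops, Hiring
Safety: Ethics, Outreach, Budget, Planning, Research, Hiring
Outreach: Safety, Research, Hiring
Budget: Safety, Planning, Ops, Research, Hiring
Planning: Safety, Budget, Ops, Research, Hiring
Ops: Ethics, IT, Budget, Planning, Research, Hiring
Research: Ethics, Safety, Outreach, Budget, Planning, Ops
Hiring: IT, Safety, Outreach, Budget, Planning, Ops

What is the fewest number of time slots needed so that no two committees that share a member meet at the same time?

Safety, Budget, Planning, Research pairwise conflict, so at least 4 time slots are needed.
4 time slots suffice: time slot 1 → {Safety, Ops}; time slot 2 → {Research, Hiring}; time slot 3 → {Ethics, IT, Outreach, Planning}; time slot 4 → {Budget}. Every pair that conflicts lands in different time slots.

4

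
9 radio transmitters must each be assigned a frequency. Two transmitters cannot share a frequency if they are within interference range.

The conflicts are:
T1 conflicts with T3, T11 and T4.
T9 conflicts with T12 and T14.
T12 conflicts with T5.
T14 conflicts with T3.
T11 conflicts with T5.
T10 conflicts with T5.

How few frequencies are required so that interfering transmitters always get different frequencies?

3

The cycle T3-T14-T9-T12-T5-T11-T1-T3 has odd length 7, so it cannot be 2-colored; at least 3 frequencies are needed.
3 frequencies suffice: frequency 1 → {T1, T9, T5}; frequency 2 → {T12, T3, T11, T4, T10}; frequency 3 → {T14}. No two conflicting transmitters share a frequency.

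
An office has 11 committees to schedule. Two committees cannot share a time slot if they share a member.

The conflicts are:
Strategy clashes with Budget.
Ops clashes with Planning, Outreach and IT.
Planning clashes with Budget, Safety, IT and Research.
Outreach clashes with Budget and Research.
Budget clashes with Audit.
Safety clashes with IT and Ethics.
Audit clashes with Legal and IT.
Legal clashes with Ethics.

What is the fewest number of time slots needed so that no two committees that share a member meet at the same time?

3

Planning, Safety, IT pairwise conflict, so at least 3 time slots are needed.
3 time slots suffice: time slot 1 → {Strategy, Planning, Outreach, Audit, Ethics}; time slot 2 → {Budget, Legal, IT, Research}; time slot 3 → {Ops, Safety}. Every pair that conflicts lands in different time slots.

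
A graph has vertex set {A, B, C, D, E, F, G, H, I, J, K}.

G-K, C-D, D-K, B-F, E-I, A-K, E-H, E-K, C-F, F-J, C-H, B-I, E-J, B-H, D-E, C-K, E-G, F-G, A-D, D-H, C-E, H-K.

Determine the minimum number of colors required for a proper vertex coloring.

5

C, D, E, H, K are mutually adjacent (a clique of size 5), so at least 5 colors are needed.
A valid assignment using 5 colors: A=1, B=2, C=4, D=3, E=1, F=1, G=3, H=5, I=3, J=2, K=2. Each edge has distinct colors on its endpoints.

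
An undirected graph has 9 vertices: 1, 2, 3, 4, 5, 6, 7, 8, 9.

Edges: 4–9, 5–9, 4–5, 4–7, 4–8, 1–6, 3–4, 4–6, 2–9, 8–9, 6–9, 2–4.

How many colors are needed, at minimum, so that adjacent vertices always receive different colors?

4, 8, 9 are mutually adjacent, so at least 3 colors are needed.
3 colors suffice: color a → {1, 4}; color b → {3, 7, 9}; color c → {2, 5, 6, 8}. No two adjacent vertices share a color.

3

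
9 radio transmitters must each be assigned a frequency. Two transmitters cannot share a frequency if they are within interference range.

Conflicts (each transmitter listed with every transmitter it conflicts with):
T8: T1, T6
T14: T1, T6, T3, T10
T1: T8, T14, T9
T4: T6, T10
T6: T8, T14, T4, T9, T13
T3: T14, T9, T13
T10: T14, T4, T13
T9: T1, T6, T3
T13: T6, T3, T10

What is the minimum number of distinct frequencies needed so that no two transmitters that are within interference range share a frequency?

T14 and T10 conflict, so at least 2 frequencies are needed.
2 frequencies suffice: frequency 1 → {T1, T6, T3, T10}; frequency 2 → {T8, T14, T4, T9, T13}. Each listed conflict is separated.

2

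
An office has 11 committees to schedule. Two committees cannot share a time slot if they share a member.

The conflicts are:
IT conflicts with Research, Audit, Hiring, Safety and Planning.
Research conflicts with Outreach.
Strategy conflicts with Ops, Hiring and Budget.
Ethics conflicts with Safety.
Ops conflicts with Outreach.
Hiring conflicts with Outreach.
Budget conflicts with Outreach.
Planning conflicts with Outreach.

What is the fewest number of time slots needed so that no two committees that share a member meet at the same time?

2

Strategy and Hiring conflict, so at least 2 time slots are needed.
2 time slots suffice: time slot 1 → {IT, Strategy, Ethics, Outreach}; time slot 2 → {Research, Audit, Ops, Hiring, Safety, Budget, Planning}. Each listed conflict is separated.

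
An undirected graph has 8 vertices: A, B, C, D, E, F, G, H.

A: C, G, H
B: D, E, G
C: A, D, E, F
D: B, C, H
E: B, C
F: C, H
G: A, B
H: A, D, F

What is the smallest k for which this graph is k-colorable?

The cycle B-D-C-A-G-B has odd length 5, so it cannot be 2-colored; at least 3 colors are needed.
3 colors suffice: A=2, B=1, C=1, D=2, E=2, F=2, G=3, H=1. Every edge joins two different colors.

3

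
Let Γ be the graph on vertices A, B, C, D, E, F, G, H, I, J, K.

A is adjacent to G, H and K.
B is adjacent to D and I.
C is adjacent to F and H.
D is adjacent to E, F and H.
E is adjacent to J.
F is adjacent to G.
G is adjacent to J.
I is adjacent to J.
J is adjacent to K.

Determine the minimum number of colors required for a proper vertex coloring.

3

The cycle D-E-J-I-B-D has odd length 5, so it cannot be 2-colored; at least 3 colors are needed.
3 colors suffice: A=1, B=3, C=1, D=1, E=2, F=2, G=3, H=2, I=2, J=1, K=2. Each edge has distinct colors on its endpoints.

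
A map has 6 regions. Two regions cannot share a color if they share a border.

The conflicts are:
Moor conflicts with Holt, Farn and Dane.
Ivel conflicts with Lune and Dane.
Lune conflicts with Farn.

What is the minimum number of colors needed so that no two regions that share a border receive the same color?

3

The cycle Moor-Dane-Ivel-Lune-Farn-Moor has odd length 5, so it cannot be 2-colored; at least 3 colors are needed.
3 colors suffice: Moor=1, Ivel=1, Holt=2, Lune=3, Farn=2, Dane=2. Each listed conflict is separated.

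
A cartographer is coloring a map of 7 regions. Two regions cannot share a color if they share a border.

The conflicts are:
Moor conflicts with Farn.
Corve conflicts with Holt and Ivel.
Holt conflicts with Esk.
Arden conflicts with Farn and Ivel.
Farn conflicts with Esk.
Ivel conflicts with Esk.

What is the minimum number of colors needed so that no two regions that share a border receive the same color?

2

Corve and Holt conflict, so at least 2 colors are needed.
2 colors suffice: color 1 → {Holt, Farn, Ivel}; color 2 → {Moor, Corve, Arden, Esk}. Each listed conflict is separated.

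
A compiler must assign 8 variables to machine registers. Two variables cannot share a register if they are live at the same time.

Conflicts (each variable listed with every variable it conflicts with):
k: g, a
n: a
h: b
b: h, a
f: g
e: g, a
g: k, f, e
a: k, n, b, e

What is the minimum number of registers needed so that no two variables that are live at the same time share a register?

k and g conflict, so at least 2 registers are needed.
2 registers suffice: register 1 → {h, g, a}; register 2 → {k, n, b, f, e}. No two conflicting variables share a register.

2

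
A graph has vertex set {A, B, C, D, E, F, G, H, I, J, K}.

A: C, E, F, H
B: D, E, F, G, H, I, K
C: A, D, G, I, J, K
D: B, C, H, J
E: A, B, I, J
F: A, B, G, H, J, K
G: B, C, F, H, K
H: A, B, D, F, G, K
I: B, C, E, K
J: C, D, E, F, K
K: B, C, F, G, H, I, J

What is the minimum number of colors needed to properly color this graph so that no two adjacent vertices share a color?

5

B, F, G, H, K form a clique, so at least 5 colors are needed.
5 colors suffice: color 1 → {B, C}; color 2 → {A, D, K}; color 3 → {F, I}; color 4 → {H, J}; color 5 → {E, G}. Every edge joins two different colors.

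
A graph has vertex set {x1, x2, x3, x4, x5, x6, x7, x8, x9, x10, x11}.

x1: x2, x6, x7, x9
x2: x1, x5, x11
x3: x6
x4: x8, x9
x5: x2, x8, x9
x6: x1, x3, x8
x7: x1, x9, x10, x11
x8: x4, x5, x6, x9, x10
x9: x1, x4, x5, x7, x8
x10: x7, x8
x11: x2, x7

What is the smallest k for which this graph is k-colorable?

x1, x7, x9 are pairwise adjacent, so at least 3 colors are needed.
3 colors suffice: color 1 → {x2, x6, x9, x10}; color 2 → {x1, x3, x8, x11}; color 3 → {x4, x5, x7}. Every edge joins two different colors.

3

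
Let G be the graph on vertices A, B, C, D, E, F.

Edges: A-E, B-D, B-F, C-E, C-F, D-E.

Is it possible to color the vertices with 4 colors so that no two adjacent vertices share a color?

Yes

The chromatic number is 3. The cycle C-E-D-B-F-C has odd length 5, so it cannot be 2-colored; at least 3 colors are needed.
3 colors suffice: color 1 → {E, F}; color 2 → {A, C, D}; color 3 → {B}.
Since 4 ≥ 3, a proper 4-coloring certainly exists.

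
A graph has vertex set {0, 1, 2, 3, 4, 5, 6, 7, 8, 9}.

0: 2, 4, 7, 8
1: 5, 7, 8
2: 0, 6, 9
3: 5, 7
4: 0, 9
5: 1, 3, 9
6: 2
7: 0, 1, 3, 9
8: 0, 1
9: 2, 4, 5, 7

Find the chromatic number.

2

2 and 6 are adjacent, so at least 2 colors are needed.
A valid assignment using 2 colors: 0=b, 1=b, 2=a, 3=b, 4=a, 5=a, 6=b, 7=a, 8=a, 9=b. Every edge joins two different colors.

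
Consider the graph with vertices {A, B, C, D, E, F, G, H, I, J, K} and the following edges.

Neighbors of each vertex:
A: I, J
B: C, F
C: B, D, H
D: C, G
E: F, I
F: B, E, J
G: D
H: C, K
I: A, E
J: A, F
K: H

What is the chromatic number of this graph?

3

The cycle E-F-J-A-I-E has odd length 5, so it cannot be 2-colored; at least 3 colors are needed.
3 colors suffice: color 1 → {C, F, G, I, K}; color 2 → {B, D, E, H, J}; color 3 → {A}. Every edge joins two different colors.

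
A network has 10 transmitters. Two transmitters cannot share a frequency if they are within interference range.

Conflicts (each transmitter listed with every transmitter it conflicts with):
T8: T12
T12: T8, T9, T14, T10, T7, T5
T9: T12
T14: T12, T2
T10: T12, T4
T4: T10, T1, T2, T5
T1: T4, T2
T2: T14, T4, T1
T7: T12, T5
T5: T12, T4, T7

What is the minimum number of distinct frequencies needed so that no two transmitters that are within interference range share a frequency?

T12, T7, T5 all conflict with each other, so at least 3 frequencies are needed.
3 frequencies suffice: T8=2, T12=1, T9=2, T14=3, T10=2, T4=1, T1=3, T2=2, T7=3, T5=2. Every pair that conflicts lands in different frequencies.

3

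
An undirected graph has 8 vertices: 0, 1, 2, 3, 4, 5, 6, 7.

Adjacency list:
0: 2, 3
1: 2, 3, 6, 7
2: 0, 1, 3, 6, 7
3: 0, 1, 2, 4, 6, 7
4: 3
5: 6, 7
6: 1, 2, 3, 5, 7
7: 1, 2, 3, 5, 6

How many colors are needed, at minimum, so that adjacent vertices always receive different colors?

5

1, 2, 3, 6, 7 form a clique, so at least 5 colors are needed.
5 colors suffice: color a → {3, 5}; color b → {2, 4}; color c → {0, 7}; color d → {6}; color e → {1}. Every edge joins two different colors.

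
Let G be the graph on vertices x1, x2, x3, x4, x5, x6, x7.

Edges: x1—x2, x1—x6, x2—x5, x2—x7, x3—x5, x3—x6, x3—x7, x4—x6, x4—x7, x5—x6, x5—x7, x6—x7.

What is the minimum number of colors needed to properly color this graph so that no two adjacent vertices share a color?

x3, x5, x6, x7 form a clique, so at least 4 colors are needed.
One proper 4-coloring: x1=red, x2=blue, x3=yellow, x4=green, x5=green, x6=blue, x7=red. Every edge joins two different colors.

4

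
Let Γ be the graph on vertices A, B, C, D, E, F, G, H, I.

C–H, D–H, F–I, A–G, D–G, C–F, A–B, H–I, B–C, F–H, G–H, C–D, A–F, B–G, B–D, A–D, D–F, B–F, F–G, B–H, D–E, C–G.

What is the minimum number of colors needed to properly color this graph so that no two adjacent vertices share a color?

6

B, C, D, F, G, H are pairwise adjacent (a clique of size 6), so at least 6 colors are needed.
A valid assignment using 6 colors: A=3, B=5, C=6, D=2, E=1, F=1, G=4, H=3, I=2. Each edge has distinct colors on its endpoints.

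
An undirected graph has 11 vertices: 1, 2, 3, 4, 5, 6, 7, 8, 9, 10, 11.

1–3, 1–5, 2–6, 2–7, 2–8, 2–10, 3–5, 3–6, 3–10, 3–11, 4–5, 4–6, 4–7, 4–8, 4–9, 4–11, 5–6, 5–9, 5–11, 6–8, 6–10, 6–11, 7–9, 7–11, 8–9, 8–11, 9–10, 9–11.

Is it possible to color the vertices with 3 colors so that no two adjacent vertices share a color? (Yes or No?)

4, 8, 9, 11 are pairwise adjacent (a clique of size 4), so at least 4 colors are needed.
So 3 colors are not enough.

No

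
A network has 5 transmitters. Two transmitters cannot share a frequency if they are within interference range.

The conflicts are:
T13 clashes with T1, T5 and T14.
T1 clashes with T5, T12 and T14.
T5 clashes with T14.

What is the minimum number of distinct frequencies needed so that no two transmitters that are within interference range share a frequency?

T13, T1, T5, T14 pairwise conflict, so at least 4 frequencies are needed.
A valid assignment using 4 frequencies: T13=4, T1=1, T5=2, T12=2, T14=3. Each listed conflict is separated.

4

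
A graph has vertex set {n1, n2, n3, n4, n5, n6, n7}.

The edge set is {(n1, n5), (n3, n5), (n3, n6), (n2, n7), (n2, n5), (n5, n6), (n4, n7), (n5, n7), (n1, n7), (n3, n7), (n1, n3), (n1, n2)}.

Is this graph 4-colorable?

Yes

The chromatic number is 4. n1, n2, n5, n7 are mutually adjacent (a clique of size 4), so at least 4 colors are needed.
A valid assignment using 4 colors: n1=4, n2=3, n3=3, n4=2, n5=2, n6=1, n7=1.
That is already a proper 4-coloring.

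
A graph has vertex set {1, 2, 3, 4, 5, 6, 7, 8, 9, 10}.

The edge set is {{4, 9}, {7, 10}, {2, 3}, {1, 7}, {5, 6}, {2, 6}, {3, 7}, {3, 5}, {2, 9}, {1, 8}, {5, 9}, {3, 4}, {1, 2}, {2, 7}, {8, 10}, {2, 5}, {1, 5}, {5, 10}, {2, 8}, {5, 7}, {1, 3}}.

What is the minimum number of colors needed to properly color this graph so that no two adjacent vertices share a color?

5

1, 2, 3, 5, 7 are pairwise adjacent (a clique of size 5), so at least 5 colors are needed.
5 colors suffice: color a → {2, 4, 10}; color b → {5, 8}; color c → {1, 6, 9}; color d → {7}; color e → {3}. Each edge has distinct colors on its endpoints.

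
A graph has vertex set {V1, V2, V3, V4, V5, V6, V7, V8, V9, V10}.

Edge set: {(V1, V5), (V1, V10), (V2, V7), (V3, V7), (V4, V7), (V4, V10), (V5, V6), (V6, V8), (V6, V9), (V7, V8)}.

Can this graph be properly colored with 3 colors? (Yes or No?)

The chromatic number is 3. The cycle V7-V4-V10-V1-V5-V6-V8-V7 has odd length 7, so it cannot be 2-colored; at least 3 colors are needed.
A valid assignment using 3 colors: V1=1, V2=2, V3=2, V4=2, V5=2, V6=1, V7=1, V8=2, V9=2, V10=3.
That is already a proper 3-coloring.

Yes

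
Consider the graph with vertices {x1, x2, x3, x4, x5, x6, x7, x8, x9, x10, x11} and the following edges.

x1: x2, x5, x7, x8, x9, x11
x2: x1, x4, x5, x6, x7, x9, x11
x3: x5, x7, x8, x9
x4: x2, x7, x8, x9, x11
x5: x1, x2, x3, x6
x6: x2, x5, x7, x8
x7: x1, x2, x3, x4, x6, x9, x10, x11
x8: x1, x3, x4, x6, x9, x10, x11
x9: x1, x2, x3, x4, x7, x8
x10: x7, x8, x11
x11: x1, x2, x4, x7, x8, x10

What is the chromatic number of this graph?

4

x1, x2, x7, x11 are pairwise adjacent (a clique of size 4), so at least 4 colors are needed.
A valid assignment using 4 colors: x1=3, x2=2, x3=2, x4=3, x5=1, x6=3, x7=1, x8=1, x9=4, x10=2, x11=4. Every edge joins two different colors.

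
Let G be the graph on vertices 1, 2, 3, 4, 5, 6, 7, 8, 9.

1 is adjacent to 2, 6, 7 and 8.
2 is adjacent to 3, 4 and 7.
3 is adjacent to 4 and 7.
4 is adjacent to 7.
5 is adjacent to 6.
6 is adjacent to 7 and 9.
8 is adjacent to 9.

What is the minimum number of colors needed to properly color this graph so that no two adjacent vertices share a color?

2, 3, 4, 7 form a clique, so at least 4 colors are needed.
4 colors suffice: color red → {5, 7, 9}; color blue → {1, 3}; color green → {2, 6, 8}; color yellow → {4}. No two adjacent vertices share a color.

4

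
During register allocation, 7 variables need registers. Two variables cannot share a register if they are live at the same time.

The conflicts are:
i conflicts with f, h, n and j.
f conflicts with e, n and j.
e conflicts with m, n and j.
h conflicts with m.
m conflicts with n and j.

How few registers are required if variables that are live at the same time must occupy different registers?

i, f, n are mutually in conflict, so at least 3 registers are needed.
3 registers suffice: i=1, f=2, e=1, h=3, m=2, n=3, j=3. Each listed conflict is separated.

3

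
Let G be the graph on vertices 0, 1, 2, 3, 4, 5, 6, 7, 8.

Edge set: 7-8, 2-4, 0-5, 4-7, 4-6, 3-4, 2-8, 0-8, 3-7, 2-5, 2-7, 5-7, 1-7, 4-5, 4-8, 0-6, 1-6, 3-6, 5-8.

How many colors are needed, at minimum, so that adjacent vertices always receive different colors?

2, 4, 5, 7, 8 are pairwise adjacent (a clique of size 5), so at least 5 colors are needed.
A valid assignment using 5 colors: 0=blue, 1=blue, 2=purple, 3=green, 4=blue, 5=green, 6=red, 7=red, 8=yellow. No two adjacent vertices share a color.

5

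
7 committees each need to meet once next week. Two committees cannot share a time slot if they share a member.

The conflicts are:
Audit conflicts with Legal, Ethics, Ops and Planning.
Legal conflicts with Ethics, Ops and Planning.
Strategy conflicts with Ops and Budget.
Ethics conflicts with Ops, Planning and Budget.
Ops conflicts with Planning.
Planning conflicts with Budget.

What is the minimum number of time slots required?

5

Audit, Legal, Ethics, Ops, Planning all conflict with each other, so at least 5 time slots are needed.
Using 5 time slots: Audit=4, Legal=5, Strategy=1, Ethics=2, Ops=3, Planning=1, Budget=3. No two conflicting committees share a time slot.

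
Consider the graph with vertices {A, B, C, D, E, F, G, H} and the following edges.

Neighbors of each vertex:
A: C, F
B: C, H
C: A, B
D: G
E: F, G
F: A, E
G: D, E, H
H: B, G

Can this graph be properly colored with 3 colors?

The chromatic number is 3. The cycle E-G-H-B-C-A-F-E has odd length 7, so it cannot be 2-colored; at least 3 colors are needed.
A valid assignment using 3 colors: A=3, B=1, C=2, D=2, E=2, F=1, G=1, H=2.
That is already a proper 3-coloring.

Yes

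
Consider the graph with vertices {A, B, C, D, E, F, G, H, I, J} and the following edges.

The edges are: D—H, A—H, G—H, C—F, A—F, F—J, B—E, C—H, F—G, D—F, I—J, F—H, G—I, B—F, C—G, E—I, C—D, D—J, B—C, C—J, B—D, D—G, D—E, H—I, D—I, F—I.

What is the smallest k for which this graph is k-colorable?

5

C, D, F, G, H form a clique, so at least 5 colors are needed.
5 colors suffice: color 1 → {E, F}; color 2 → {A, D}; color 3 → {C, I}; color 4 → {B, H, J}; color 5 → {G}. No two adjacent vertices share a color.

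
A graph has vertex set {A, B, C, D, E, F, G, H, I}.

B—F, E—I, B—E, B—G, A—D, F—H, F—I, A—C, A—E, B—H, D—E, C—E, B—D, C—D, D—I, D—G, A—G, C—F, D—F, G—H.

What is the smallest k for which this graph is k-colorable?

4

A, C, D, E are mutually adjacent (a clique of size 4), so at least 4 colors are needed.
One proper 4-coloring: A=2, B=2, C=4, D=1, E=3, F=3, G=3, H=1, I=2. Every edge joins two different colors.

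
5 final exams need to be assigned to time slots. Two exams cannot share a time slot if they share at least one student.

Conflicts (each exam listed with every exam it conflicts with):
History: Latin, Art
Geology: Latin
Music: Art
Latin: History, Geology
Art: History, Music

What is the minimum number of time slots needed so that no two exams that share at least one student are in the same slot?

2

Music and Art conflict, so at least 2 time slots are needed.
Using 2 time slots: History=2, Geology=2, Music=2, Latin=1, Art=1. Each listed conflict is separated.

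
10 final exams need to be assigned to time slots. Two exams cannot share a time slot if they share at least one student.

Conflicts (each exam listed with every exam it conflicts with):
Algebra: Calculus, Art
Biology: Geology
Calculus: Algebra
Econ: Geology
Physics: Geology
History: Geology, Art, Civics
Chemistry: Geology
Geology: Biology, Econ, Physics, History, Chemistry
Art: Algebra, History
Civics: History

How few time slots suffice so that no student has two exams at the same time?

2

Chemistry and Geology conflict, so at least 2 time slots are needed.
2 time slots suffice: Algebra=2, Biology=2, Calculus=1, Econ=2, Physics=2, History=2, Chemistry=2, Geology=1, Art=1, Civics=1. No two conflicting exams share a time slot.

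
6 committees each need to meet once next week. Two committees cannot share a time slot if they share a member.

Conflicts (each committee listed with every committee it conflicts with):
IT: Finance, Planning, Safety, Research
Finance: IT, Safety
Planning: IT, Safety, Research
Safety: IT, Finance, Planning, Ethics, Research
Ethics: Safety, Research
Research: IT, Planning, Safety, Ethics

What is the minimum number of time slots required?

IT, Planning, Safety, Research pairwise conflict, so at least 4 time slots are needed.
4 time slots suffice: time slot 1 → {Safety}; time slot 2 → {IT, Ethics}; time slot 3 → {Finance, Research}; time slot 4 → {Planning}. Each listed conflict is separated.

4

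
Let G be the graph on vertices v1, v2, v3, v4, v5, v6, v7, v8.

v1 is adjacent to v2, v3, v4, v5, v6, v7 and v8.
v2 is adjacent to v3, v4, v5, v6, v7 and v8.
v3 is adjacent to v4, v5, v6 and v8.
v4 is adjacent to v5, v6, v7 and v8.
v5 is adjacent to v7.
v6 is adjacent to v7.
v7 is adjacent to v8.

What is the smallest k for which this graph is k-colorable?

5

v1, v2, v4, v7, v8 are pairwise adjacent (a clique of size 5), so at least 5 colors are needed.
5 colors suffice: color 1 → {v2}; color 2 → {v1}; color 3 → {v4}; color 4 → {v3, v7}; color 5 → {v5, v6, v8}. Each edge has distinct colors on its endpoints.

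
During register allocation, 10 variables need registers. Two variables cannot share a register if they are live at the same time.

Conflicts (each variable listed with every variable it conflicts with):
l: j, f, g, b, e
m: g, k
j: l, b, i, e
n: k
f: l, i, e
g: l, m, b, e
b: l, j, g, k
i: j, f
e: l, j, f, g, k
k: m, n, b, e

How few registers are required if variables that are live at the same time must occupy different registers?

3

l, j, e pairwise conflict, so at least 3 registers are needed.
3 registers suffice: register 1 → {m, n, b, i, e}; register 2 → {l, k}; register 3 → {j, f, g}. Each listed conflict is separated.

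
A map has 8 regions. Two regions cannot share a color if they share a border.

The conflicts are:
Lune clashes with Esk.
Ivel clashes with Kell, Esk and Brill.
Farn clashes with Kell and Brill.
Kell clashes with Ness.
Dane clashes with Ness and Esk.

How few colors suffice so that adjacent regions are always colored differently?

The cycle Ivel-Kell-Ness-Dane-Esk-Ivel has odd length 5, so it cannot be 2-colored; at least 3 colors are needed.
3 colors suffice: color 1 → {Kell, Esk, Brill}; color 2 → {Lune, Ivel, Farn, Ness}; color 3 → {Dane}. Every pair that conflicts lands in different colors.

3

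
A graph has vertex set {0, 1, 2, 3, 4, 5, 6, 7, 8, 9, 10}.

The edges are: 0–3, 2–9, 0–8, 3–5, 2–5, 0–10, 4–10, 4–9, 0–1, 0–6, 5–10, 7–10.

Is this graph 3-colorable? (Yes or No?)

The chromatic number is 3. The cycle 10-5-2-9-4-10 has odd length 5, so it cannot be 2-colored; at least 3 colors are needed.
3 colors suffice: 0=red, 1=blue, 2=blue, 3=blue, 4=green, 5=red, 6=blue, 7=red, 8=blue, 9=red, 10=blue.
That is already a proper 3-coloring.

Yes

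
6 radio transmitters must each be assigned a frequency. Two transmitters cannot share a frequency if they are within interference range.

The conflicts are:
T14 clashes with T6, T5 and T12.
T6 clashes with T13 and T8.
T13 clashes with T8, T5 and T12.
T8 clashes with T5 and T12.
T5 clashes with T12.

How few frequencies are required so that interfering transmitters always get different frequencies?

4

T13, T8, T5, T12 pairwise conflict, so at least 4 frequencies are needed.
Using 4 frequencies: T14=1, T6=2, T13=1, T8=3, T5=4, T12=2. No two conflicting transmitters share a frequency.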